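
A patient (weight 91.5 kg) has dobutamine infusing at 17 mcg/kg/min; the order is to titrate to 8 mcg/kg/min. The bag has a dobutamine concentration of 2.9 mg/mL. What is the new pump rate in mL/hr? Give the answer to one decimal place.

15.1 mL/hr

Dose = 8 mcg/kg/min × 91.5 kg = 732 mcg/min
732 mcg/min × 60 min/hr = 43920 mcg/hr
Concentration = 2.9 mg/mL = 2900 mcg/mL
Rate = 43920 mcg/hr ÷ 2900 mcg/mL = 15.14483 mL/hr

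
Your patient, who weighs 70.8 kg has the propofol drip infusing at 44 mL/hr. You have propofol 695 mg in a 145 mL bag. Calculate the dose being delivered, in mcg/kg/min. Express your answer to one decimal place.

49.6 mcg/kg/min

Concentration = 695 mg ÷ 145 mL = 4.793103 mg/mL = 4793.103 mcg/mL
Drug rate = 44 mL/hr × 4793.103 mcg/mL = 210896.6 mcg/hr
210896.6 mcg/hr ÷ 60 min/hr = 3514.943 mcg/min
3514.943 mcg/min ÷ 70.8 kg = 49.64608 mcg/kg/min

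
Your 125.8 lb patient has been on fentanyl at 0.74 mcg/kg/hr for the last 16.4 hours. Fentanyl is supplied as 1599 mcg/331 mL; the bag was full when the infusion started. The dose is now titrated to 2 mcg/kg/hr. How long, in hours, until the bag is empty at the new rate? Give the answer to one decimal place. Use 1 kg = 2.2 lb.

Initial rate:
Weight = 125.8 lb ÷ 2.2 lb/kg = 57.18182 kg
Dose = 0.74 mcg/kg/hr × 57.18182 kg = 42.31455 mcg/hr
Concentration = 1599 mcg ÷ 331 mL = 4.830816 mcg/mL
Rate = 42.31455 mcg/hr ÷ 4.830816 mcg/mL = 8.759296 mL/hr
Volume infused so far = 8.759296 mL/hr × 16.4 hr = 143.6525 mL
Volume remaining = 331 − 143.6525 = 187.3475 mL
New rate:
Dose = 2 mcg/kg/hr × 57.18182 kg = 114.3636 mcg/hr
Rate = 114.3636 mcg/hr ÷ 4.830816 mcg/mL = 23.67377 mL/hr
Time remaining = 187.3475 mL ÷ 23.67377 mL/hr = 7.913717 hr

7.9 hours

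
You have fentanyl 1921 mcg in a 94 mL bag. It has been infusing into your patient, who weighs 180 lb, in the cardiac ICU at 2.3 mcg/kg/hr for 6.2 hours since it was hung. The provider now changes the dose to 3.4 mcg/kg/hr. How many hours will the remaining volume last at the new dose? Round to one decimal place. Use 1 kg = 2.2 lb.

2.7 hours

Initial rate:
Weight = 180 lb ÷ 2.2 lb/kg = 81.81818 kg
Dose = 2.3 mcg/kg/hr × 81.81818 kg = 188.1818 mcg/hr
Concentration = 1921 mcg ÷ 94 mL = 20.43617 mcg/mL
Rate = 188.1818 mcg/hr ÷ 20.43617 mcg/mL = 9.208272 mL/hr
Volume infused so far = 9.208272 mL/hr × 6.2 hr = 57.09129 mL
Volume remaining = 94 − 57.09129 = 36.90871 mL
New rate:
Dose = 3.4 mcg/kg/hr × 81.81818 kg = 278.1818 mcg/hr
Rate = 278.1818 mcg/hr ÷ 20.43617 mcg/mL = 13.61223 mL/hr
Time remaining = 36.90871 mL ÷ 13.61223 mL/hr = 2.711438 hr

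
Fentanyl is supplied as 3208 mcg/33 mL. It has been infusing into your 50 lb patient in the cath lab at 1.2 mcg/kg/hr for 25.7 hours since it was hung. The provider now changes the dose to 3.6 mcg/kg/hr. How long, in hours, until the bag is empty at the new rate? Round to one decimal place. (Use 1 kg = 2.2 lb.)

30.6 hours

Initial rate:
Weight = 50 lb ÷ 2.2 lb/kg = 22.72727 kg
Dose = 1.2 mcg/kg/hr × 22.72727 kg = 27.27273 mcg/hr
Concentration = 3208 mcg ÷ 33 mL = 97.21212 mcg/mL
Rate = 27.27273 mcg/hr ÷ 97.21212 mcg/mL = 0.2805486 mL/hr
Volume infused so far = 0.2805486 mL/hr × 25.7 hr = 7.2101 mL
Volume remaining = 33 − 7.2101 = 25.7899 mL
New rate:
Dose = 3.6 mcg/kg/hr × 22.72727 kg = 81.81818 mcg/hr
Rate = 81.81818 mcg/hr ÷ 97.21212 mcg/mL = 0.8416459 mL/hr
Time remaining = 25.7899 mL ÷ 0.8416459 mL/hr = 30.64222 hr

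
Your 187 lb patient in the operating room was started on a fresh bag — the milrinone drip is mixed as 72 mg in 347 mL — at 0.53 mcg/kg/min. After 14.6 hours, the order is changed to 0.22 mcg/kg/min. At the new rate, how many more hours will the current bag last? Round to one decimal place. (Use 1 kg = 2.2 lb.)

Initial rate:
Weight = 187 lb ÷ 2.2 lb/kg = 85 kg
Dose = 0.53 mcg/kg/min × 85 kg = 45.05 mcg/min
45.05 mcg/min × 60 min/hr = 2703 mcg/hr
Concentration = 72 mg ÷ 347 mL = 0.2074928 mg/mL = 207.4928 mcg/mL
Rate = 2703 mcg/hr ÷ 207.4928 mcg/mL = 13.02696 mL/hr
Volume infused so far = 13.02696 mL/hr × 14.6 hr = 190.1936 mL
Volume remaining = 347 − 190.1936 = 156.8064 mL
New rate:
Dose = 0.22 mcg/kg/min × 85 kg = 18.7 mcg/min
18.7 mcg/min × 60 min/hr = 1122 mcg/hr
Rate = 1122 mcg/hr ÷ 207.4928 mcg/mL = 5.407417 mL/hr
Time remaining = 156.8064 mL ÷ 5.407417 mL/hr = 28.9984 hr

29.0 hours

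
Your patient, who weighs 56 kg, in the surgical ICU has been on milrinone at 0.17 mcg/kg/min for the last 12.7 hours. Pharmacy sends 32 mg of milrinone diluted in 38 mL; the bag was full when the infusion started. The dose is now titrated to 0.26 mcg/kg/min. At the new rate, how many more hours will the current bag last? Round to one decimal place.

28.3 hours

Initial rate:
Dose = 0.17 mcg/kg/min × 56 kg = 9.52 mcg/min
9.52 mcg/min × 60 min/hr = 571.2 mcg/hr
Concentration = 32 mg ÷ 38 mL = 0.8421053 mg/mL = 842.1053 mcg/mL
Rate = 571.2 mcg/hr ÷ 842.1053 mcg/mL = 0.6783 mL/hr
Volume infused so far = 0.6783 mL/hr × 12.7 hr = 8.61441 mL
Volume remaining = 38 − 8.61441 = 29.38559 mL
New rate:
Dose = 0.26 mcg/kg/min × 56 kg = 14.56 mcg/min
14.56 mcg/min × 60 min/hr = 873.6 mcg/hr
Rate = 873.6 mcg/hr ÷ 842.1053 mcg/mL = 1.0374 mL/hr
Time remaining = 29.38559 mL ÷ 1.0374 mL/hr = 28.32619 hr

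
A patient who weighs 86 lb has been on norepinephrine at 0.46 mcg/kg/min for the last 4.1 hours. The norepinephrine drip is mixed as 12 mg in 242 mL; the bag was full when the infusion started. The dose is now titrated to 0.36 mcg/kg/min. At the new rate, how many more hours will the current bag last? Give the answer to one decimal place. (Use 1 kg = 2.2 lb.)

Initial rate:
Weight = 86 lb ÷ 2.2 lb/kg = 39.09091 kg
Dose = 0.46 mcg/kg/min × 39.09091 kg = 17.98182 mcg/min
17.98182 mcg/min × 60 min/hr = 1078.909 mcg/hr
Concentration = 12 mg ÷ 242 mL = 0.04958678 mg/mL = 49.58678 mcg/mL
Rate = 1078.909 mcg/hr ÷ 49.58678 mcg/mL = 21.758 mL/hr
Volume infused so far = 21.758 mL/hr × 4.1 hr = 89.2078 mL
Volume remaining = 242 − 89.2078 = 152.7922 mL
New rate:
Dose = 0.36 mcg/kg/min × 39.09091 kg = 14.07273 mcg/min
14.07273 mcg/min × 60 min/hr = 844.3636 mcg/hr
Rate = 844.3636 mcg/hr ÷ 49.58678 mcg/mL = 17.028 mL/hr
Time remaining = 152.7922 mL ÷ 17.028 mL/hr = 8.972997 hr

9.0 hours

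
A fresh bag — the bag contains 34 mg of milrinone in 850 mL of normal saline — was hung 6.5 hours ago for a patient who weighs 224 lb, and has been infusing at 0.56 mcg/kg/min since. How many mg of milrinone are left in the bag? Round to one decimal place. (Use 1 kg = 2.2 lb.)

11.8 mg

Weight = 224 lb ÷ 2.2 lb/kg = 101.8182 kg
Dose = 0.56 mcg/kg/min × 101.8182 kg = 57.01818 mcg/min
57.01818 mcg/min × 60 min/hr = 3421.091 mcg/hr
Concentration = 34 mg ÷ 850 mL = 0.04 mg/mL = 40 mcg/mL
Rate = 3421.091 mcg/hr ÷ 40 mcg/mL = 85.52727 mL/hr
Volume infused = 85.52727 mL/hr × 6.5 hr = 555.9273 mL
Volume remaining = 850 − 555.9273 = 294.0727 mL
Drug remaining = 294.0727 mL × 40 mcg/mL = 11762.91 mcg = 11.76291 mg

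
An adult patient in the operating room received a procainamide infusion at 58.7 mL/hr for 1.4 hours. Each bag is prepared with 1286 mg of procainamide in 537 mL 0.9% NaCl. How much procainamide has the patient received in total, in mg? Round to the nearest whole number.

197 mg

Concentration = 1286 mg ÷ 537 mL = 2.394786 mg/mL
Drug rate = 58.7 mL/hr × 2.394786 mg/mL = 140.5739 mg/hr
Total = 140.5739 mg/hr × 1.4 hr = 196.8035 mg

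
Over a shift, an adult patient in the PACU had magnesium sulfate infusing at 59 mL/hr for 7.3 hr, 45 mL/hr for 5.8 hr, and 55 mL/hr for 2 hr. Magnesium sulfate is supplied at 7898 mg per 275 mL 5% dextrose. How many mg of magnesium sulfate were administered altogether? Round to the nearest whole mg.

23025 mg

Concentration = 7898 mg ÷ 275 mL = 28.72 mg/mL
Stage 1: 59 mL/hr × 7.3 hr = 430.7 mL → 430.7 mL × 28.72 mg/mL = 12369.7 mg
Stage 2: 45 mL/hr × 5.8 hr = 261 mL → 261 mL × 28.72 mg/mL = 7495.92 mg
Stage 3: 55 mL/hr × 2 hr = 110 mL → 110 mL × 28.72 mg/mL = 3159.2 mg
Total = 12369.7 + 7495.92 + 3159.2 = 23024.82 mg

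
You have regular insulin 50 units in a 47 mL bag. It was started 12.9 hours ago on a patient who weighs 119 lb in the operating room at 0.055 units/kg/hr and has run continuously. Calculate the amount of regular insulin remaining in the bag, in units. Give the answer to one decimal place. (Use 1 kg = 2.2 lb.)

11.6 units

Weight = 119 lb ÷ 2.2 lb/kg = 54.09091 kg
Dose = 0.055 units/kg/hr × 54.09091 kg = 2.975 units/hr
Concentration = 50 units ÷ 47 mL = 1.06383 units/mL
Rate = 2.975 units/hr ÷ 1.06383 units/mL = 2.7965 mL/hr
Volume infused = 2.7965 mL/hr × 12.9 hr = 36.07485 mL
Volume remaining = 47 − 36.07485 = 10.92515 mL
Drug remaining = 10.92515 mL × 1.06383 units/mL = 11.6225 units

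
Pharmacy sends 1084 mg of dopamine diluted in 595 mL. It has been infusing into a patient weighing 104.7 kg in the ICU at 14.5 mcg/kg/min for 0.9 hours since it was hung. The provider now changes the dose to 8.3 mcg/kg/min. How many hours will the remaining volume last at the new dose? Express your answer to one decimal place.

19.2 hours

Initial rate:
Dose = 14.5 mcg/kg/min × 104.7 kg = 1518.15 mcg/min
1518.15 mcg/min × 60 min/hr = 91089 mcg/hr
Concentration = 1084 mg ÷ 595 mL = 1.821849 mg/mL = 1821.849 mcg/mL
Rate = 91089 mcg/hr ÷ 1821.849 mcg/mL = 49.99811 mL/hr
Volume infused so far = 49.99811 mL/hr × 0.9 hr = 44.9983 mL
Volume remaining = 595 − 44.9983 = 550.0017 mL
New rate:
Dose = 8.3 mcg/kg/min × 104.7 kg = 869.01 mcg/min
869.01 mcg/min × 60 min/hr = 52140.6 mcg/hr
Rate = 52140.6 mcg/hr ÷ 1821.849 mcg/mL = 28.61961 mL/hr
Time remaining = 550.0017 mL ÷ 28.61961 mL/hr = 19.21765 hr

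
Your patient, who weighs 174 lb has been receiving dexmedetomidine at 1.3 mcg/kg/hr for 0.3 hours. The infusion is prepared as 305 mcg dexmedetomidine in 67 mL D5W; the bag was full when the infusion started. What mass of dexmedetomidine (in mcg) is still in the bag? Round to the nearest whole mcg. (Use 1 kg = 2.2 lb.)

274 mcg

Weight = 174 lb ÷ 2.2 lb/kg = 79.09091 kg
Dose = 1.3 mcg/kg/hr × 79.09091 kg = 102.8182 mcg/hr
Concentration = 305 mcg ÷ 67 mL = 4.552239 mcg/mL
Rate = 102.8182 mcg/hr ÷ 4.552239 mcg/mL = 22.58629 mL/hr
Volume infused = 22.58629 mL/hr × 0.3 hr = 6.775887 mL
Volume remaining = 67 − 6.775887 = 60.22411 mL
Drug remaining = 60.22411 mL × 4.552239 mcg/mL = 274.1545 mcg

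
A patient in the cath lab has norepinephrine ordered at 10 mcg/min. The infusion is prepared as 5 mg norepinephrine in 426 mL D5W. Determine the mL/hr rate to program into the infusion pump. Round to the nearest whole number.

51 mL/hr

10 mcg/min × 60 min/hr = 600 mcg/hr
Concentration = 5 mg ÷ 426 mL = 0.01173709 mg/mL = 11.73709 mcg/mL
Rate = 600 mcg/hr ÷ 11.73709 mcg/mL = 51.12 mL/hr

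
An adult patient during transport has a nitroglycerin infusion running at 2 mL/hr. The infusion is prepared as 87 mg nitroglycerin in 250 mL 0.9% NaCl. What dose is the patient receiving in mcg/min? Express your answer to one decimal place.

11.6 mcg/min

Concentration = 87 mg ÷ 250 mL = 0.348 mg/mL = 348 mcg/mL
Drug rate = 2 mL/hr × 348 mcg/mL = 696 mcg/hr
696 mcg/hr ÷ 60 min/hr = 11.6 mcg/min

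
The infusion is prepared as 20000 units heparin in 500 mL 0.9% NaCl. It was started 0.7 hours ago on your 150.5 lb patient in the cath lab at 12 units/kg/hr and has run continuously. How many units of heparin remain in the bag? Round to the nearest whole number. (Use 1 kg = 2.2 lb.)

Weight = 150.5 lb ÷ 2.2 lb/kg = 68.40909 kg
Dose = 12 units/kg/hr × 68.40909 kg = 820.9091 units/hr
Concentration = 20000 units ÷ 500 mL = 40 units/mL
Rate = 820.9091 units/hr ÷ 40 units/mL = 20.52273 mL/hr
Volume infused = 20.52273 mL/hr × 0.7 hr = 14.36591 mL
Volume remaining = 500 − 14.36591 = 485.6341 mL
Drug remaining = 485.6341 mL × 40 units/mL = 19425.36 units

19425 units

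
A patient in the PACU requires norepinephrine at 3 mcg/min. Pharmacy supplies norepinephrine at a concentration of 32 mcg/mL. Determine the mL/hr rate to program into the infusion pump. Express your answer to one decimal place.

5.6 mL/hr

3 mcg/min × 60 min/hr = 180 mcg/hr
Rate = 180 mcg/hr ÷ 32 mcg/mL = 5.625 mL/hr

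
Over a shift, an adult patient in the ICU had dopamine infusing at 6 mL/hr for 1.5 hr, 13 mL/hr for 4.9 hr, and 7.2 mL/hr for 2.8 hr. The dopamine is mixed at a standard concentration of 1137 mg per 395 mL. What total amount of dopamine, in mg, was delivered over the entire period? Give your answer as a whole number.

267 mg

Concentration = 1137 mg ÷ 395 mL = 2.878481 mg/mL
Stage 1: 6 mL/hr × 1.5 hr = 9 mL → 9 mL × 2.878481 mg/mL = 25.90633 mg
Stage 2: 13 mL/hr × 4.9 hr = 63.7 mL → 63.7 mL × 2.878481 mg/mL = 183.3592 mg
Stage 3: 7.2 mL/hr × 2.8 hr = 20.16 mL → 20.16 mL × 2.878481 mg/mL = 58.03018 mg
Total = 25.90633 + 183.3592 + 58.03018 = 267.2957 mg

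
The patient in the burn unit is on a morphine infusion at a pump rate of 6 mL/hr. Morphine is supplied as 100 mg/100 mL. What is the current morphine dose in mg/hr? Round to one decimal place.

Concentration = 100 mg ÷ 100 mL = 1 mg/mL
Drug rate = 6 mL/hr × 1 mg/mL = 6 mg/hr

6.0 mg/hr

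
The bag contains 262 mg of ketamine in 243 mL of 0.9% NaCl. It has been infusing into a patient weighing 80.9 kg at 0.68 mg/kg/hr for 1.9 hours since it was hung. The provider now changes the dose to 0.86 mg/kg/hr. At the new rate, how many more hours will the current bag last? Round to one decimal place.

Initial rate:
Dose = 0.68 mg/kg/hr × 80.9 kg = 55.012 mg/hr
Concentration = 262 mg ÷ 243 mL = 1.078189 mg/mL
Rate = 55.012 mg/hr ÷ 1.078189 mg/mL = 51.02258 mL/hr
Volume infused so far = 51.02258 mL/hr × 1.9 hr = 96.9429 mL
Volume remaining = 243 − 96.9429 = 146.0571 mL
New rate:
Dose = 0.86 mg/kg/hr × 80.9 kg = 69.574 mg/hr
Rate = 69.574 mg/hr ÷ 1.078189 mg/mL = 64.52856 mL/hr
Time remaining = 146.0571 mL ÷ 64.52856 mL/hr = 2.263449 hr

2.3 hours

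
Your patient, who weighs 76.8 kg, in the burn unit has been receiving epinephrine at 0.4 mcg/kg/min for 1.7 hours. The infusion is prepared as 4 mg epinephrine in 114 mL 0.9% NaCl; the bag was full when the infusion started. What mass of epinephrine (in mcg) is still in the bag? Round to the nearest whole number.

867 mcg

Dose = 0.4 mcg/kg/min × 76.8 kg = 30.72 mcg/min
30.72 mcg/min × 60 min/hr = 1843.2 mcg/hr
Concentration = 4 mg ÷ 114 mL = 0.03508772 mg/mL = 35.08772 mcg/mL
Rate = 1843.2 mcg/hr ÷ 35.08772 mcg/mL = 52.5312 mL/hr
Volume infused = 52.5312 mL/hr × 1.7 hr = 89.30304 mL
Volume remaining = 114 − 89.30304 = 24.69696 mL
Drug remaining = 24.69696 mL × 35.08772 mcg/mL = 866.56 mcg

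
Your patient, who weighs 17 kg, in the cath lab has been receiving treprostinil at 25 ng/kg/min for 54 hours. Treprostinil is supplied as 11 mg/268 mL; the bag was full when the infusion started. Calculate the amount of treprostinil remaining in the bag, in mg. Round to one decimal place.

Dose = 25 ng/kg/min × 17 kg = 425 ng/min
425 ng/min × 60 min/hr = 25500 ng/hr
Concentration = 11 mg ÷ 268 mL = 0.04104478 mg/mL = 41044.78 ng/mL
Rate = 25500 ng/hr ÷ 41044.78 ng/mL = 0.6212727 mL/hr
Volume infused = 0.6212727 mL/hr × 54 hr = 33.54873 mL
Volume remaining = 268 − 33.54873 = 234.4513 mL
Drug remaining = 234.4513 mL × 41044.78 ng/mL = 9623000 ng = 9.623 mg

9.6 mg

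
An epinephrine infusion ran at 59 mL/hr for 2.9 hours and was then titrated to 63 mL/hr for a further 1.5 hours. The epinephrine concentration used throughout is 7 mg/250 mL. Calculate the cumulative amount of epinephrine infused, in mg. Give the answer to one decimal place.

Concentration = 7 mg ÷ 250 mL = 0.028 mg/mL
Stage 1: 59 mL/hr × 2.9 hr = 171.1 mL → 171.1 mL × 0.028 mg/mL = 4.7908 mg
Stage 2: 63 mL/hr × 1.5 hr = 94.5 mL → 94.5 mL × 0.028 mg/mL = 2.646 mg
Total = 4.7908 + 2.646 = 7.4368 mg

7.4 mg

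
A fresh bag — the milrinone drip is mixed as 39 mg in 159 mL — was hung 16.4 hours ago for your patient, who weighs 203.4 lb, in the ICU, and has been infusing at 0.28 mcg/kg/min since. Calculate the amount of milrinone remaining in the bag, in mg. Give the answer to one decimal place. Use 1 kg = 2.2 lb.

Weight = 203.4 lb ÷ 2.2 lb/kg = 92.45455 kg
Dose = 0.28 mcg/kg/min × 92.45455 kg = 25.88727 mcg/min
25.88727 mcg/min × 60 min/hr = 1553.236 mcg/hr
Concentration = 39 mg ÷ 159 mL = 0.245283 mg/mL = 245.283 mcg/mL
Rate = 1553.236 mcg/hr ÷ 245.283 mcg/mL = 6.332425 mL/hr
Volume infused = 6.332425 mL/hr × 16.4 hr = 103.8518 mL
Volume remaining = 159 − 103.8518 = 55.14823 mL
Drug remaining = 55.14823 mL × 245.283 mcg/mL = 13526.92 mcg = 13.52692 mg

13.5 mg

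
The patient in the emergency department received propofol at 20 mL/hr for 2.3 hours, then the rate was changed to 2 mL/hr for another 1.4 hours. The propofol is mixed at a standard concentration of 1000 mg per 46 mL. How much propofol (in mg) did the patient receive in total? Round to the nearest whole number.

Concentration = 1000 mg ÷ 46 mL = 21.73913 mg/mL
Stage 1: 20 mL/hr × 2.3 hr = 46 mL → 46 mL × 21.73913 mg/mL = 1000 mg
Stage 2: 2 mL/hr × 1.4 hr = 2.8 mL → 2.8 mL × 21.73913 mg/mL = 60.86957 mg
Total = 1000 + 60.86957 = 1060.87 mg

1061 mg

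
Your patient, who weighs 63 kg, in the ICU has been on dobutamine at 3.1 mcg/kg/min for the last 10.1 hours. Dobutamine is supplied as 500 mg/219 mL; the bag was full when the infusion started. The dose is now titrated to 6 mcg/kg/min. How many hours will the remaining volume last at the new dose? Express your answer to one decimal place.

16.8 hours

Initial rate:
Dose = 3.1 mcg/kg/min × 63 kg = 195.3 mcg/min
195.3 mcg/min × 60 min/hr = 11718 mcg/hr
Concentration = 500 mg ÷ 219 mL = 2.283105 mg/mL = 2283.105 mcg/mL
Rate = 11718 mcg/hr ÷ 2283.105 mcg/mL = 5.132484 mL/hr
Volume infused so far = 5.132484 mL/hr × 10.1 hr = 51.83809 mL
Volume remaining = 219 − 51.83809 = 167.1619 mL
New rate:
Dose = 6 mcg/kg/min × 63 kg = 378 mcg/min
378 mcg/min × 60 min/hr = 22680 mcg/hr
Rate = 22680 mcg/hr ÷ 2283.105 mcg/mL = 9.93384 mL/hr
Time remaining = 167.1619 mL ÷ 9.93384 mL/hr = 16.82752 hr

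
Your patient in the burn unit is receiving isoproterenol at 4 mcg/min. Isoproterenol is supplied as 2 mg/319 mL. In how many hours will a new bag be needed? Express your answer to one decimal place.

8.3 hours

4 mcg/min × 60 min/hr = 240 mcg/hr
Concentration = 2 mg ÷ 319 mL = 0.006269592 mg/mL = 6.269592 mcg/mL
Rate = 240 mcg/hr ÷ 6.269592 mcg/mL = 38.28 mL/hr
Duration = 319 mL ÷ 38.28 mL/hr = 8.333333 hr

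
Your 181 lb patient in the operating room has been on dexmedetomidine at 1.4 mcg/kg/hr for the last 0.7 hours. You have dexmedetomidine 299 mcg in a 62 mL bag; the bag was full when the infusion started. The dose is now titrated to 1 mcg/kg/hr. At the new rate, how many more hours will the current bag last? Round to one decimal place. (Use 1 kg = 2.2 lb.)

Initial rate:
Weight = 181 lb ÷ 2.2 lb/kg = 82.27273 kg
Dose = 1.4 mcg/kg/hr × 82.27273 kg = 115.1818 mcg/hr
Concentration = 299 mcg ÷ 62 mL = 4.822581 mcg/mL
Rate = 115.1818 mcg/hr ÷ 4.822581 mcg/mL = 23.88386 mL/hr
Volume infused so far = 23.88386 mL/hr × 0.7 hr = 16.7187 mL
Volume remaining = 62 − 16.7187 = 45.2813 mL
New rate:
Dose = 1 mcg/kg/hr × 82.27273 kg = 82.27273 mcg/hr
Rate = 82.27273 mcg/hr ÷ 4.822581 mcg/mL = 17.0599 mL/hr
Time remaining = 45.2813 mL ÷ 17.0599 mL/hr = 2.654254 hr

2.7 hours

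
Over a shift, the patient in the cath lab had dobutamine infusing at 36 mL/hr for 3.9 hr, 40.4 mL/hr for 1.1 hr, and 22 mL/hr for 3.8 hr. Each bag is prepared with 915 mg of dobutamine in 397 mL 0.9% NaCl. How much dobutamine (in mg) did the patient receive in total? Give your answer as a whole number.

619 mg

Concentration = 915 mg ÷ 397 mL = 2.304786 mg/mL
Stage 1: 36 mL/hr × 3.9 hr = 140.4 mL → 140.4 mL × 2.304786 mg/mL = 323.5919 mg
Stage 2: 40.4 mL/hr × 1.1 hr = 44.44 mL → 44.44 mL × 2.304786 mg/mL = 102.4247 mg
Stage 3: 22 mL/hr × 3.8 hr = 83.6 mL → 83.6 mL × 2.304786 mg/mL = 192.6801 mg
Total = 323.5919 + 102.4247 + 192.6801 = 618.6967 mg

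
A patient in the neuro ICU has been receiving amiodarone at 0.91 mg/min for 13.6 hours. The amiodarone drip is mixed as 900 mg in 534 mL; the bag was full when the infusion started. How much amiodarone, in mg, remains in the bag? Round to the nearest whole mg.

157 mg

0.91 mg/min × 60 min/hr = 54.6 mg/hr
Concentration = 900 mg ÷ 534 mL = 1.685393 mg/mL
Rate = 54.6 mg/hr ÷ 1.685393 mg/mL = 32.396 mL/hr
Volume infused = 32.396 mL/hr × 13.6 hr = 440.5856 mL
Volume remaining = 534 − 440.5856 = 93.4144 mL
Drug remaining = 93.4144 mL × 1.685393 mg/mL = 157.44 mg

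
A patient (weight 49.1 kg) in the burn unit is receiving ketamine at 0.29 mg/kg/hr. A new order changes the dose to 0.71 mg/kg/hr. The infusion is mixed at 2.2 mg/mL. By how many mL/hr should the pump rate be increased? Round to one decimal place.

9.4 mL/hr

At the current dose:
Dose = 0.29 mg/kg/hr × 49.1 kg = 14.239 mg/hr
Rate = 14.239 mg/hr ÷ 2.2 mg/mL = 6.472273 mL/hr
At the new dose:
Dose = 0.71 mg/kg/hr × 49.1 kg = 34.861 mg/hr
Rate = 34.861 mg/hr ÷ 2.2 mg/mL = 15.84591 mL/hr
Change = 15.84591 − 6.472273 = 9.373636 mL/hr → 9.373636 mL/hr increase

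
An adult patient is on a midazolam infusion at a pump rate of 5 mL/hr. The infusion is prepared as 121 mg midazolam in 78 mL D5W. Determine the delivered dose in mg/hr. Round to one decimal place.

7.8 mg/hr

Concentration = 121 mg ÷ 78 mL = 1.551282 mg/mL
Drug rate = 5 mL/hr × 1.551282 mg/mL = 7.75641 mg/hr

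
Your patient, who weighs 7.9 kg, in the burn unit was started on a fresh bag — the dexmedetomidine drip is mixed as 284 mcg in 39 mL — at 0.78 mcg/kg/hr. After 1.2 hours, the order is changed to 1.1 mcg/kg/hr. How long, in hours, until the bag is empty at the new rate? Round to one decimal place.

Initial rate:
Dose = 0.78 mcg/kg/hr × 7.9 kg = 6.162 mcg/hr
Concentration = 284 mcg ÷ 39 mL = 7.282051 mcg/mL
Rate = 6.162 mcg/hr ÷ 7.282051 mcg/mL = 0.8461901 mL/hr
Volume infused so far = 0.8461901 mL/hr × 1.2 hr = 1.015428 mL
Volume remaining = 39 − 1.015428 = 37.98457 mL
New rate:
Dose = 1.1 mcg/kg/hr × 7.9 kg = 8.69 mcg/hr
Rate = 8.69 mcg/hr ÷ 7.282051 mcg/mL = 1.193345 mL/hr
Time remaining = 37.98457 mL ÷ 1.193345 mL/hr = 31.83033 hr

31.8 hours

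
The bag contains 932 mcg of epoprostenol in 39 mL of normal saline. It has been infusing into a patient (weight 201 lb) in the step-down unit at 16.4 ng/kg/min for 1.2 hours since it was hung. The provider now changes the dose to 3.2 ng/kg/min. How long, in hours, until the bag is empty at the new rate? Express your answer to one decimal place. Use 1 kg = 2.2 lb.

47.0 hours

Initial rate:
Weight = 201 lb ÷ 2.2 lb/kg = 91.36364 kg
Dose = 16.4 ng/kg/min × 91.36364 kg = 1498.364 ng/min
1498.364 ng/min × 60 min/hr = 89901.82 ng/hr
Concentration = 932 mcg ÷ 39 mL = 23.89744 mcg/mL = 23897.44 ng/mL
Rate = 89901.82 ng/hr ÷ 23897.44 ng/mL = 3.761986 mL/hr
Volume infused so far = 3.761986 mL/hr × 1.2 hr = 4.514383 mL
Volume remaining = 39 − 4.514383 = 34.48562 mL
New rate:
Dose = 3.2 ng/kg/min × 91.36364 kg = 292.3636 ng/min
292.3636 ng/min × 60 min/hr = 17541.82 ng/hr
Rate = 17541.82 ng/hr ÷ 23897.44 ng/mL = 0.734046 mL/hr
Time remaining = 34.48562 mL ÷ 0.734046 mL/hr = 46.98018 hr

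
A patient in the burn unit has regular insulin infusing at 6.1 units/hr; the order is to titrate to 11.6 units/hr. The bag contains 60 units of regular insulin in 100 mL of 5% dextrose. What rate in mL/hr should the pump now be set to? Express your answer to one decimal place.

Concentration = 60 units ÷ 100 mL = 0.6 units/mL
Rate = 11.6 units/hr ÷ 0.6 units/mL = 19.33333 mL/hr

19.3 mL/hr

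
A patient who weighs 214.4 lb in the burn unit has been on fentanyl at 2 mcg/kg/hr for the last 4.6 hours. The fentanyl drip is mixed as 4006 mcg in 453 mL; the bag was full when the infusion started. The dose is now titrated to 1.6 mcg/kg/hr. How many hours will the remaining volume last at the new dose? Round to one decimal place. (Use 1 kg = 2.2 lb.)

Initial rate:
Weight = 214.4 lb ÷ 2.2 lb/kg = 97.45455 kg
Dose = 2 mcg/kg/hr × 97.45455 kg = 194.9091 mcg/hr
Concentration = 4006 mcg ÷ 453 mL = 8.843267 mcg/mL
Rate = 194.9091 mcg/hr ÷ 8.843267 mcg/mL = 22.04039 mL/hr
Volume infused so far = 22.04039 mL/hr × 4.6 hr = 101.3858 mL
Volume remaining = 453 − 101.3858 = 351.6142 mL
New rate:
Dose = 1.6 mcg/kg/hr × 97.45455 kg = 155.9273 mcg/hr
Rate = 155.9273 mcg/hr ÷ 8.843267 mcg/mL = 17.63232 mL/hr
Time remaining = 351.6142 mL ÷ 17.63232 mL/hr = 19.94146 hr

19.9 hours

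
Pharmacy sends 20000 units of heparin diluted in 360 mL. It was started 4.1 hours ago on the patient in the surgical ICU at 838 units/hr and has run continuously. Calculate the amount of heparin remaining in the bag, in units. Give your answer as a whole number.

Concentration = 20000 units ÷ 360 mL = 55.55556 units/mL
Rate = 838 units/hr ÷ 55.55556 units/mL = 15.084 mL/hr
Volume infused = 15.084 mL/hr × 4.1 hr = 61.8444 mL
Volume remaining = 360 − 61.8444 = 298.1556 mL
Drug remaining = 298.1556 mL × 55.55556 units/mL = 16564.2 units

16564 units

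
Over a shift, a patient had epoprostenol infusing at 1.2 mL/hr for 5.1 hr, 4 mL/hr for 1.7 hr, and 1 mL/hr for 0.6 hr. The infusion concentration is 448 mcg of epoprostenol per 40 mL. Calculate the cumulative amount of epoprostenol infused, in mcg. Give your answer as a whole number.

Concentration = 448 mcg ÷ 40 mL = 11.2 mcg/mL
Stage 1: 1.2 mL/hr × 5.1 hr = 6.12 mL → 6.12 mL × 11.2 mcg/mL = 68.544 mcg
Stage 2: 4 mL/hr × 1.7 hr = 6.8 mL → 6.8 mL × 11.2 mcg/mL = 76.16 mcg
Stage 3: 1 mL/hr × 0.6 hr = 0.6 mL → 0.6 mL × 11.2 mcg/mL = 6.72 mcg
Total = 68.544 + 76.16 + 6.72 = 151.424 mcg

151 mcg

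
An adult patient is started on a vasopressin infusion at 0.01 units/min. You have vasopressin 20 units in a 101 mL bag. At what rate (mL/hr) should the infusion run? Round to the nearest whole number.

3 mL/hr

0.01 units/min × 60 min/hr = 0.6 units/hr
Concentration = 20 units ÷ 101 mL = 0.1980198 units/mL
Rate = 0.6 units/hr ÷ 0.1980198 units/mL = 3.03 mL/hr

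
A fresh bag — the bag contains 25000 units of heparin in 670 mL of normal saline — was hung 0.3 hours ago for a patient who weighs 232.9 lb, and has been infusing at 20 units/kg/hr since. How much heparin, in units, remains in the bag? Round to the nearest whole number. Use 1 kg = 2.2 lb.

24365 units

Weight = 232.9 lb ÷ 2.2 lb/kg = 105.8636 kg
Dose = 20 units/kg/hr × 105.8636 kg = 2117.273 units/hr
Concentration = 25000 units ÷ 670 mL = 37.31343 units/mL
Rate = 2117.273 units/hr ÷ 37.31343 units/mL = 56.74291 mL/hr
Volume infused = 56.74291 mL/hr × 0.3 hr = 17.02287 mL
Volume remaining = 670 − 17.02287 = 652.9771 mL
Drug remaining = 652.9771 mL × 37.31343 units/mL = 24364.82 units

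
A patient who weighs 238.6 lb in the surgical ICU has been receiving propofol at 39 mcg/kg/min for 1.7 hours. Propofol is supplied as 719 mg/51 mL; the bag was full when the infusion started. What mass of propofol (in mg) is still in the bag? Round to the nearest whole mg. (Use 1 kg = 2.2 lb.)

Weight = 238.6 lb ÷ 2.2 lb/kg = 108.4545 kg
Dose = 39 mcg/kg/min × 108.4545 kg = 4229.727 mcg/min
4229.727 mcg/min × 60 min/hr = 253783.6 mcg/hr
Concentration = 719 mg ÷ 51 mL = 14.09804 mg/mL = 14098.04 mcg/mL
Rate = 253783.6 mcg/hr ÷ 14098.04 mcg/mL = 18.00134 mL/hr
Volume infused = 18.00134 mL/hr × 1.7 hr = 30.60228 mL
Volume remaining = 51 − 30.60228 = 20.39772 mL
Drug remaining = 20.39772 mL × 14098.04 mcg/mL = 287567.8 mcg = 287.5678 mg

288 mg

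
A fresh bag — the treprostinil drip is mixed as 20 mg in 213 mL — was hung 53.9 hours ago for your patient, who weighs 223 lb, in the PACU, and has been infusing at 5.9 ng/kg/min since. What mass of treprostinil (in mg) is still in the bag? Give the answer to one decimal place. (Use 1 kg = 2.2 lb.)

Weight = 223 lb ÷ 2.2 lb/kg = 101.3636 kg
Dose = 5.9 ng/kg/min × 101.3636 kg = 598.0455 ng/min
598.0455 ng/min × 60 min/hr = 35882.73 ng/hr
Concentration = 20 mg ÷ 213 mL = 0.09389671 mg/mL = 93896.71 ng/mL
Rate = 35882.73 ng/hr ÷ 93896.71 ng/mL = 0.382151 mL/hr
Volume infused = 0.382151 mL/hr × 53.9 hr = 20.59794 mL
Volume remaining = 213 − 20.59794 = 192.4021 mL
Drug remaining = 192.4021 mL × 93896.71 ng/mL = 18065921 ng = 18.06592 mg

18.1 mg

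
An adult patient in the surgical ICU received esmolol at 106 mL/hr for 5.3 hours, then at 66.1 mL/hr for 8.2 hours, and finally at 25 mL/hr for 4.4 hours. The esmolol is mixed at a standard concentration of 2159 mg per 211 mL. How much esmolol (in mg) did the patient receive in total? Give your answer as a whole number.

12420 mg

Concentration = 2159 mg ÷ 211 mL = 10.23223 mg/mL
Stage 1: 106 mL/hr × 5.3 hr = 561.8 mL → 561.8 mL × 10.23223 mg/mL = 5748.465 mg
Stage 2: 66.1 mL/hr × 8.2 hr = 542.02 mL → 542.02 mL × 10.23223 mg/mL = 5546.072 mg
Stage 3: 25 mL/hr × 4.4 hr = 110 mL → 110 mL × 10.23223 mg/mL = 1125.545 mg
Total = 5748.465 + 5546.072 + 1125.545 = 12420.08 mg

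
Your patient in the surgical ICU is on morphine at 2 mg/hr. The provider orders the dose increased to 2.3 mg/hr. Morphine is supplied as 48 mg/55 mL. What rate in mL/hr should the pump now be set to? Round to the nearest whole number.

3 mL/hr

Concentration = 48 mg ÷ 55 mL = 0.8727273 mg/mL
Rate = 2.3 mg/hr ÷ 0.8727273 mg/mL = 2.635417 mL/hr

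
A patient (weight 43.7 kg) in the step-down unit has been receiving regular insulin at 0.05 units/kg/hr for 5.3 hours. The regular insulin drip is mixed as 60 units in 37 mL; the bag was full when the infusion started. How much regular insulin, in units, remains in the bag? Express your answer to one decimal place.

Dose = 0.05 units/kg/hr × 43.7 kg = 2.185 units/hr
Concentration = 60 units ÷ 37 mL = 1.621622 units/mL
Rate = 2.185 units/hr ÷ 1.621622 units/mL = 1.347417 mL/hr
Volume infused = 1.347417 mL/hr × 5.3 hr = 7.141308 mL
Volume remaining = 37 − 7.141308 = 29.85869 mL
Drug remaining = 29.85869 mL × 1.621622 units/mL = 48.4195 units

48.4 units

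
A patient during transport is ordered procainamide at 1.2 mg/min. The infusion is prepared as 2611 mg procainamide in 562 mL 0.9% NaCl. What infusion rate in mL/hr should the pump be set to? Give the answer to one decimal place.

15.5 mL/hr

1.2 mg/min × 60 min/hr = 72 mg/hr
Concentration = 2611 mg ÷ 562 mL = 4.645907 mg/mL
Rate = 72 mg/hr ÷ 4.645907 mg/mL = 15.49751 mL/hr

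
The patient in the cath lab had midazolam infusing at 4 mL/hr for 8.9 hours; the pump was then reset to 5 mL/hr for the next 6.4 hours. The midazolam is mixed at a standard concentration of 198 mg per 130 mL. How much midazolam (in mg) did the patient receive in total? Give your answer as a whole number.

103 mg

Concentration = 198 mg ÷ 130 mL = 1.523077 mg/mL
Stage 1: 4 mL/hr × 8.9 hr = 35.6 mL → 35.6 mL × 1.523077 mg/mL = 54.22154 mg
Stage 2: 5 mL/hr × 6.4 hr = 32 mL → 32 mL × 1.523077 mg/mL = 48.73846 mg
Total = 54.22154 + 48.73846 = 102.96 mg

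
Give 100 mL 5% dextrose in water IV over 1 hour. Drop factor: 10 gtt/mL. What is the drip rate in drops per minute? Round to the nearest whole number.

100 mL ÷ (1 hr × 60 = 60 min) = 1.666667 mL/min
1.666667 mL/min × 10 gtt/mL = 16.66667 gtt/min

17 gtt/min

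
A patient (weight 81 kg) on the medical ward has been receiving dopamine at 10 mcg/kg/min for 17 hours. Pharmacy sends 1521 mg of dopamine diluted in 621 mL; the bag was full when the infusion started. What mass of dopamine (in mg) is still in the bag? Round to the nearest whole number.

695 mg

Dose = 10 mcg/kg/min × 81 kg = 810 mcg/min
810 mcg/min × 60 min/hr = 48600 mcg/hr
Concentration = 1521 mg ÷ 621 mL = 2.449275 mg/mL = 2449.275 mcg/mL
Rate = 48600 mcg/hr ÷ 2449.275 mcg/mL = 19.8426 mL/hr
Volume infused = 19.8426 mL/hr × 17 hr = 337.3243 mL
Volume remaining = 621 − 337.3243 = 283.6757 mL
Drug remaining = 283.6757 mL × 2449.275 mcg/mL = 694800 mcg = 694.8 mg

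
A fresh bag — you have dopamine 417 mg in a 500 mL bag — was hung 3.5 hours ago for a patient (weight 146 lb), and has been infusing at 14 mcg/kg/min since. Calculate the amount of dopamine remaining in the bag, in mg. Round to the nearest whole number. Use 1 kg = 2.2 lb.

222 mg

Weight = 146 lb ÷ 2.2 lb/kg = 66.36364 kg
Dose = 14 mcg/kg/min × 66.36364 kg = 929.0909 mcg/min
929.0909 mcg/min × 60 min/hr = 55745.45 mcg/hr
Concentration = 417 mg ÷ 500 mL = 0.834 mg/mL = 834 mcg/mL
Rate = 55745.45 mcg/hr ÷ 834 mcg/mL = 66.84107 mL/hr
Volume infused = 66.84107 mL/hr × 3.5 hr = 233.9438 mL
Volume remaining = 500 − 233.9438 = 266.0562 mL
Drug remaining = 266.0562 mL × 834 mcg/mL = 221890.9 mcg = 221.8909 mg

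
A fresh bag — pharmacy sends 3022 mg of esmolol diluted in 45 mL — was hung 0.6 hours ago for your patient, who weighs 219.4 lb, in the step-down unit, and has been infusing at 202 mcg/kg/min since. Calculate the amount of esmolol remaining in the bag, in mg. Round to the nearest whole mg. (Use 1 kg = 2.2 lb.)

2297 mg

Weight = 219.4 lb ÷ 2.2 lb/kg = 99.72727 kg
Dose = 202 mcg/kg/min × 99.72727 kg = 20144.91 mcg/min
20144.91 mcg/min × 60 min/hr = 1208695 mcg/hr
Concentration = 3022 mg ÷ 45 mL = 67.15556 mg/mL = 67155.56 mcg/mL
Rate = 1208695 mcg/hr ÷ 67155.56 mcg/mL = 17.99843 mL/hr
Volume infused = 17.99843 mL/hr × 0.6 hr = 10.79906 mL
Volume remaining = 45 − 10.79906 = 34.20094 mL
Drug remaining = 34.20094 mL × 67155.56 mcg/mL = 2296783 mcg = 2296.783 mg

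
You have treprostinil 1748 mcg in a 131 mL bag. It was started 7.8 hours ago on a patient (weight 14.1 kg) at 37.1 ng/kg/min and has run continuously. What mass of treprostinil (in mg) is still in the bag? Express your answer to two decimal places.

Dose = 37.1 ng/kg/min × 14.1 kg = 523.11 ng/min
523.11 ng/min × 60 min/hr = 31386.6 ng/hr
Concentration = 1748 mcg ÷ 131 mL = 13.34351 mcg/mL = 13343.51 ng/mL
Rate = 31386.6 ng/hr ÷ 13343.51 ng/mL = 2.352199 mL/hr
Volume infused = 2.352199 mL/hr × 7.8 hr = 18.34716 mL
Volume remaining = 131 − 18.34716 = 112.6528 mL
Drug remaining = 112.6528 mL × 13343.51 ng/mL = 1503185 ng = 1.503185 mg

1.50 mg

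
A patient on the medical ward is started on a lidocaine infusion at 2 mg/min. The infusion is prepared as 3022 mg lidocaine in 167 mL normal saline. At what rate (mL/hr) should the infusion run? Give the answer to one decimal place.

2 mg/min × 60 min/hr = 120 mg/hr
Concentration = 3022 mg ÷ 167 mL = 18.09581 mg/mL
Rate = 120 mg/hr ÷ 18.09581 mg/mL = 6.63137 mL/hr

6.6 mL/hr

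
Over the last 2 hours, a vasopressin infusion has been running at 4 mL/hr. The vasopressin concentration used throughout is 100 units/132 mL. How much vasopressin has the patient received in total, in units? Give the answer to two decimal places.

6.06 units

Concentration = 100 units ÷ 132 mL = 0.7575758 units/mL
Drug rate = 4 mL/hr × 0.7575758 units/mL = 3.030303 units/hr
Total = 3.030303 units/hr × 2 hr = 6.060606 units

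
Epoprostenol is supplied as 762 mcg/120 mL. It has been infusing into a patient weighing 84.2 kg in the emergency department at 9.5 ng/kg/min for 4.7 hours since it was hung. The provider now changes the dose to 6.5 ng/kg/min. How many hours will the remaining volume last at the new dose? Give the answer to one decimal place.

16.3 hours

Initial rate:
Dose = 9.5 ng/kg/min × 84.2 kg = 799.9 ng/min
799.9 ng/min × 60 min/hr = 47994 ng/hr
Concentration = 762 mcg ÷ 120 mL = 6.35 mcg/mL = 6350 ng/mL
Rate = 47994 ng/hr ÷ 6350 ng/mL = 7.55811 mL/hr
Volume infused so far = 7.55811 mL/hr × 4.7 hr = 35.52312 mL
Volume remaining = 120 − 35.52312 = 84.47688 mL
New rate:
Dose = 6.5 ng/kg/min × 84.2 kg = 547.3 ng/min
547.3 ng/min × 60 min/hr = 32838 ng/hr
Rate = 32838 ng/hr ÷ 6350 ng/mL = 5.171339 mL/hr
Time remaining = 84.47688 mL ÷ 5.171339 mL/hr = 16.33559 hr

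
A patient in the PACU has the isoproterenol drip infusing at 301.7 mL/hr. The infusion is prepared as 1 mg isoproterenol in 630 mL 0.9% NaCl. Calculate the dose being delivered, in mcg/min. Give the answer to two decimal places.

Concentration = 1 mg ÷ 630 mL = 0.001587302 mg/mL = 1.587302 mcg/mL
Drug rate = 301.7 mL/hr × 1.587302 mcg/mL = 478.8889 mcg/hr
478.8889 mcg/hr ÷ 60 min/hr = 7.981481 mcg/min

7.98 mcg/min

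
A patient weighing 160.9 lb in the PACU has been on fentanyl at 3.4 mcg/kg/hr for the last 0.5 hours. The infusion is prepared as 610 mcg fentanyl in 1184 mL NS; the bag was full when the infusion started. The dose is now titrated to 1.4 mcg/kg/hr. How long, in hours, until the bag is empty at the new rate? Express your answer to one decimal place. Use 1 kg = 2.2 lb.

Initial rate:
Weight = 160.9 lb ÷ 2.2 lb/kg = 73.13636 kg
Dose = 3.4 mcg/kg/hr × 73.13636 kg = 248.6636 mcg/hr
Concentration = 610 mcg ÷ 1184 mL = 0.5152027 mcg/mL
Rate = 248.6636 mcg/hr ÷ 0.5152027 mcg/mL = 482.652 mL/hr
Volume infused so far = 482.652 mL/hr × 0.5 hr = 241.326 mL
Volume remaining = 1184 − 241.326 = 942.674 mL
New rate:
Dose = 1.4 mcg/kg/hr × 73.13636 kg = 102.3909 mcg/hr
Rate = 102.3909 mcg/hr ÷ 0.5152027 mcg/mL = 198.7391 mL/hr
Time remaining = 942.674 mL ÷ 198.7391 mL/hr = 4.743274 hr

4.7 hours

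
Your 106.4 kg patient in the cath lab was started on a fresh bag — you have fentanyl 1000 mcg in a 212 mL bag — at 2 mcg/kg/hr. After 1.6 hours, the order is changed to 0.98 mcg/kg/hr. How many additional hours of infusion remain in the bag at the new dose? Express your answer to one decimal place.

6.3 hours

Initial rate:
Dose = 2 mcg/kg/hr × 106.4 kg = 212.8 mcg/hr
Concentration = 1000 mcg ÷ 212 mL = 4.716981 mcg/mL
Rate = 212.8 mcg/hr ÷ 4.716981 mcg/mL = 45.1136 mL/hr
Volume infused so far = 45.1136 mL/hr × 1.6 hr = 72.18176 mL
Volume remaining = 212 − 72.18176 = 139.8182 mL
New rate:
Dose = 0.98 mcg/kg/hr × 106.4 kg = 104.272 mcg/hr
Rate = 104.272 mcg/hr ÷ 4.716981 mcg/mL = 22.10566 mL/hr
Time remaining = 139.8182 mL ÷ 22.10566 mL/hr = 6.324996 hr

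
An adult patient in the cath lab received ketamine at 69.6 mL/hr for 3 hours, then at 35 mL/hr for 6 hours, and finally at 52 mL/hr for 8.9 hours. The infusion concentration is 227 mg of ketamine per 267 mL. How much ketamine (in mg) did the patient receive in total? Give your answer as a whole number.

Concentration = 227 mg ÷ 267 mL = 0.8501873 mg/mL
Stage 1: 69.6 mL/hr × 3 hr = 208.8 mL → 208.8 mL × 0.8501873 mg/mL = 177.5191 mg
Stage 2: 35 mL/hr × 6 hr = 210 mL → 210 mL × 0.8501873 mg/mL = 178.5393 mg
Stage 3: 52 mL/hr × 8.9 hr = 462.8 mL → 462.8 mL × 0.8501873 mg/mL = 393.4667 mg
Total = 177.5191 + 178.5393 + 393.4667 = 749.5251 mg

750 mg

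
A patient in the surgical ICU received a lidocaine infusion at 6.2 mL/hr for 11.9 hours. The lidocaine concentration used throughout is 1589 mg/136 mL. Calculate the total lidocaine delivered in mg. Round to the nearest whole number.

862 mg

Concentration = 1589 mg ÷ 136 mL = 11.68382 mg/mL
Drug rate = 6.2 mL/hr × 11.68382 mg/mL = 72.43971 mg/hr
Total = 72.43971 mg/hr × 11.9 hr = 862.0325 mg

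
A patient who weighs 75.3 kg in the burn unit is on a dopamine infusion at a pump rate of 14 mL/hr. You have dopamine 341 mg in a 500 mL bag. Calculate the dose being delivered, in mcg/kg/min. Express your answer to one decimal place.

Concentration = 341 mg ÷ 500 mL = 0.682 mg/mL = 682 mcg/mL
Drug rate = 14 mL/hr × 682 mcg/mL = 9548 mcg/hr
9548 mcg/hr ÷ 60 min/hr = 159.1333 mcg/min
159.1333 mcg/min ÷ 75.3 kg = 2.113324 mcg/kg/min

2.1 mcg/kg/min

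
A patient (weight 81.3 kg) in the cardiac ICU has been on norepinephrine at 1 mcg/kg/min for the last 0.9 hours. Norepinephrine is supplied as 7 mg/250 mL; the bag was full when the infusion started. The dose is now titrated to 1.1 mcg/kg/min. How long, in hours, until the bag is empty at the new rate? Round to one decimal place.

0.5 hours

Initial rate:
Dose = 1 mcg/kg/min × 81.3 kg = 81.3 mcg/min
81.3 mcg/min × 60 min/hr = 4878 mcg/hr
Concentration = 7 mg ÷ 250 mL = 0.028 mg/mL = 28 mcg/mL
Rate = 4878 mcg/hr ÷ 28 mcg/mL = 174.2143 mL/hr
Volume infused so far = 174.2143 mL/hr × 0.9 hr = 156.7929 mL
Volume remaining = 250 − 156.7929 = 93.20714 mL
New rate:
Dose = 1.1 mcg/kg/min × 81.3 kg = 89.43 mcg/min
89.43 mcg/min × 60 min/hr = 5365.8 mcg/hr
Rate = 5365.8 mcg/hr ÷ 28 mcg/mL = 191.6357 mL/hr
Time remaining = 93.20714 mL ÷ 191.6357 mL/hr = 0.4863767 hr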